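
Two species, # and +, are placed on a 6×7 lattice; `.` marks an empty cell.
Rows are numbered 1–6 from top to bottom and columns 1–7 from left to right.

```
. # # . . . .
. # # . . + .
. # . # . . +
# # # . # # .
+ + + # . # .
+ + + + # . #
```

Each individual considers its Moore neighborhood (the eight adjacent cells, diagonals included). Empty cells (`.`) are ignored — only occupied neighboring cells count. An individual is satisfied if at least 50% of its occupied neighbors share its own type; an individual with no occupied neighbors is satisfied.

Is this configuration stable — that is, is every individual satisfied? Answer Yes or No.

Row 1: (1,2)# 3/3 ✓ · (1,3)# 3/3 ✓
Row 2: (2,2)# 4/4 ✓ · (2,3)# 5/5 ✓ · (2,6)+ 1/1 ✓
Row 3: (3,2)# 5/5 ✓ · (3,4)# 3/3 ✓ · (3,7)+ 1/2 ✓
Row 4: (4,1)# 2/4 ✓ · (4,2)# 3/6 ✓ · (4,3)# 4/6 ✓ · (4,5)# 4/4 ✓ · (4,6)# 2/3 ✓
Row 5: (5,1)+ 3/5 ✓ · (5,2)+ 5/8 ✓ · (5,3)+ 4/7 ✓ · (5,4)# 3/6 ✓ · (5,6)# 4/4 ✓
Row 6: (6,1)+ 3/3 ✓ · (6,2)+ 5/5 ✓ · (6,3)+ 4/5 ✓ · (6,4)+ 2/4 ✓ · (6,5)# 2/3 ✓ · (6,7)# 1/1 ✓
All meet the threshold, so the configuration is stable.

Yes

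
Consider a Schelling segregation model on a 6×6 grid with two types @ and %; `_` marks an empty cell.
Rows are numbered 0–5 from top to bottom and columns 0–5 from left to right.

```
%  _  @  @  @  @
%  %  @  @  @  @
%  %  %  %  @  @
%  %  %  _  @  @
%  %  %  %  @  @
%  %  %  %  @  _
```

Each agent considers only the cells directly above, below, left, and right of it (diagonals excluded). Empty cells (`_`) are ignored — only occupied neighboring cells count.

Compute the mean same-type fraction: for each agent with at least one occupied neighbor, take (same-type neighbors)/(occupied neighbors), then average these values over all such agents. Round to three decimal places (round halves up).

Row 0: (0,0)% 1/1 · (0,2)@ 2/2 · (0,3)@ 3/3 · (0,4)@ 3/3 · (0,5)@ 2/2
Row 1: (1,0)% 3/3 · (1,1)% 2/3 · (1,2)@ 2/4 · (1,3)@ 3/4 · (1,4)@ 4/4 · (1,5)@ 3/3
Row 2: (2,0)% 3/3 · (2,1)% 4/4 · (2,2)% 3/4 · (2,3)% 1/3 · (2,4)@ 3/4 · (2,5)@ 3/3
Row 3: (3,0)% 3/3 · (3,1)% 4/4 · (3,2)% 3/3 · (3,4)@ 3/3 · (3,5)@ 3/3
Row 4: (4,0)% 3/3 · (4,1)% 4/4 · (4,2)% 4/4 · (4,3)% 2/3 · (4,4)@ 3/4 · (4,5)@ 2/2
Row 5: (5,0)% 2/2 · (5,1)% 3/3 · (5,2)% 3/3 · (5,3)% 2/3 · (5,4)@ 1/2
Sum over 33 agents: 1/1 + 2/2 + 3/3 + 3/3 + 2/2 + 3/3 + 2/3 + 2/4 + 3/4 + 4/4 + 3/3 + 3/3 + 4/4 + 3/4 + 1/3 + 3/4 + 3/3 + 3/3 + 4/4 + 3/3 + 3/3 + 3/3 + 3/3 + 4/4 + 4/4 + 2/3 + 3/4 + 2/2 + 2/2 + 3/3 + 3/3 + 2/3 + 1/2 = 88/3; mean = 88/3 ÷ 33 = 8/9 = 0.888888… → 0.889.

0.889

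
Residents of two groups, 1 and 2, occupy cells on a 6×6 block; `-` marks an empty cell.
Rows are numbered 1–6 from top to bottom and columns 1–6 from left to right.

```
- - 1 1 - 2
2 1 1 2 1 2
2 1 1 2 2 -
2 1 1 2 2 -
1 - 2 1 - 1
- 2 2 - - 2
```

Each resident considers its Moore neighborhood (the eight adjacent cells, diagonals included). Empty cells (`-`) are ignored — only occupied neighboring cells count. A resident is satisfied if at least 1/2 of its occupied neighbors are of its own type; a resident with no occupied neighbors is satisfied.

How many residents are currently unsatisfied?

Row 1: (1,3)1 3/4 ✓ · (1,4)1 3/4 ✓ · (1,6)2 1/2 ✓
Row 2: (2,1)2 1/3 ✗ · (2,2)1 4/6 ✓ · (2,3)1 5/7 ✓ · (2,4)2 2/7 ✗ · (2,5)1 1/6 ✗ · (2,6)2 2/3 ✓
Row 3: (3,1)2 2/5 ✗ · (3,2)1 5/8 ✓ · (3,3)1 5/8 ✓ · (3,4)2 4/8 ✓ · (3,5)2 5/6 ✓
Row 4: (4,1)2 1/4 ✗ · (4,2)1 4/7 ✓ · (4,3)1 4/7 ✓ · (4,4)2 4/7 ✓ · (4,5)2 3/5 ✓
Row 5: (5,1)1 1/3 ✗ · (5,3)2 3/6 ✓ · (5,4)1 1/5 ✗ · (5,6)1 0/2 ✗
Row 6: (6,2)2 2/3 ✓ · (6,3)2 2/3 ✓ · (6,6)2 0/1 ✗
Unsatisfied: (2,1), (2,4), (2,5), (3,1), (4,1), (5,1), (5,4), (5,6), (6,6) — 9 in total.

9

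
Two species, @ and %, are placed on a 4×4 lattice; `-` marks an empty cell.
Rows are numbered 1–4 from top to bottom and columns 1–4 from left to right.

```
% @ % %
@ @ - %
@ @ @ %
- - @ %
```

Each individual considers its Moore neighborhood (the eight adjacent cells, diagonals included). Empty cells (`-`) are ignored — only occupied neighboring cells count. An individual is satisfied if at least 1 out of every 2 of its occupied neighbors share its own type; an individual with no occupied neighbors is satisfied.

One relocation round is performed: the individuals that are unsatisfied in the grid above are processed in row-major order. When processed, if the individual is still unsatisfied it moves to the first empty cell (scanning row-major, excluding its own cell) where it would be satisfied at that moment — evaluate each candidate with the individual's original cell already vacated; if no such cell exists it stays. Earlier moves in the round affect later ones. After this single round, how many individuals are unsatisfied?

2

Initially unsatisfied (in order): (1,1), (4,4).
  (1,1) → (2,3).
  (4,4): no empty cell satisfies it; stays.
Resulting grid:
- @ % %
@ @ % %
@ @ @ %
- - @ %
Unsatisfied now: (3,3), (4,4).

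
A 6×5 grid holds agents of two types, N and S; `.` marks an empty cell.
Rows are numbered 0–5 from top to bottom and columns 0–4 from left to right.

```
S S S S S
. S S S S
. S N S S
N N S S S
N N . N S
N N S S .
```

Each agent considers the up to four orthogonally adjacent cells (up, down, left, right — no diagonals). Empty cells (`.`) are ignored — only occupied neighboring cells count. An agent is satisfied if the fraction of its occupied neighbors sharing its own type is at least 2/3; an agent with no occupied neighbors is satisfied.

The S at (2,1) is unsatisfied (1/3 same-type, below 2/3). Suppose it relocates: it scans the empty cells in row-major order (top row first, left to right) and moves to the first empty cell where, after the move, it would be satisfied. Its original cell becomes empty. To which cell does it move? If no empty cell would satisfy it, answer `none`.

Vacating (2,1). Empty cells in order:
  (1,0): 2/2 same-type → satisfied — stop here.

(1,0)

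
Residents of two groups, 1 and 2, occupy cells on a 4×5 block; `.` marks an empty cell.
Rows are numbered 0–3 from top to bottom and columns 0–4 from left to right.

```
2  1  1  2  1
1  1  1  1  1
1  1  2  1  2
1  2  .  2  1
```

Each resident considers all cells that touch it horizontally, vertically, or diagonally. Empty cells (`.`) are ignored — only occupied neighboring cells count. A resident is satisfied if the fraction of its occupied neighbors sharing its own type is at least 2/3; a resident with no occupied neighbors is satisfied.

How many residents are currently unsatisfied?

10

Row 0: (0,0)2 0/3 not · (0,1)1 4/5 satisfied · (0,2)1 4/5 satisfied · (0,3)2 0/5 not · (0,4)1 2/3 satisfied
Row 1: (1,0)1 4/5 satisfied · (1,1)1 6/8 satisfied · (1,2)1 6/8 satisfied · (1,3)1 5/8 not · (1,4)1 3/5 not
Row 2: (2,0)1 4/5 satisfied · (2,1)1 5/7 satisfied · (2,2)2 2/7 not · (2,3)1 4/7 not · (2,4)2 1/5 not
Row 3: (3,0)1 2/3 satisfied · (3,1)2 1/4 not · (3,3)2 2/4 not · (3,4)1 1/3 not
Unsatisfied: (0,0), (0,3), (1,3), (1,4), (2,2), (2,3), (2,4), (3,1), (3,3), (3,4) — 10 in total.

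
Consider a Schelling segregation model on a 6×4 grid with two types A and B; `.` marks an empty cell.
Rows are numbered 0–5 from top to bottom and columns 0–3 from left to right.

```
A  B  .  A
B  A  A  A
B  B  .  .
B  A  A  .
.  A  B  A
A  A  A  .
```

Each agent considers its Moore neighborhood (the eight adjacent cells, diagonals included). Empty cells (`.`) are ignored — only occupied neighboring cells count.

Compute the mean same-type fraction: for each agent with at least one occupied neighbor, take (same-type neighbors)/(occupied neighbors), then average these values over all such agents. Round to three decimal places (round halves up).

(0,0)A 1/3
(0,1)B 1/4
(0,3)A 2/2
(1,0)B 3/5
(1,1)A 2/6
(1,2)A 3/5
(1,3)A 2/2
(2,0)B 3/5
(2,1)B 3/7
(3,0)B 2/4
(3,1)A 2/6
(3,2)A 3/5
(4,1)A 5/7
(4,2)B 0/6
(4,3)A 2/3
(5,0)A 2/2
(5,1)A 3/4
(5,2)A 3/4
Sum over 18 agents: 1/3 + 1/4 + 2/2 + 3/5 + 2/6 + 3/5 + 2/2 + 3/5 + 3/7 + 2/4 + 2/6 + 3/5 + 5/7 + 0/6 + 2/3 + 2/2 + 3/4 + 3/4 = 4393/420; mean = 4393/420 ÷ 18 = 4393/7560 = 0.581084… → 0.581.

0.581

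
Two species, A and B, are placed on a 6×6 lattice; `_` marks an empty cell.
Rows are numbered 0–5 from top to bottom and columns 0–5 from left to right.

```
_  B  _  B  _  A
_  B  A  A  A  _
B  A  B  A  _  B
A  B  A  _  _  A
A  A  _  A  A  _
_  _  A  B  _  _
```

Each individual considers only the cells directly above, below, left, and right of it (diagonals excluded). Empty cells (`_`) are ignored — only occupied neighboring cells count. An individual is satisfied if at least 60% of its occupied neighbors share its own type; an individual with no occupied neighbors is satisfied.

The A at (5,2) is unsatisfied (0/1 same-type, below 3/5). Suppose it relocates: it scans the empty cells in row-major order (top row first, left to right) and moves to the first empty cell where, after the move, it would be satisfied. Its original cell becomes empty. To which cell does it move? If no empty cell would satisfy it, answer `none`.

(0,4)

Vacating (5,2). Empty cells in order:
  (0,0): 0/1 same-type → still unsatisfied.
  (0,2): 1/3 same-type → still unsatisfied.
  (0,4): 2/3 same-type → satisfied — stop here.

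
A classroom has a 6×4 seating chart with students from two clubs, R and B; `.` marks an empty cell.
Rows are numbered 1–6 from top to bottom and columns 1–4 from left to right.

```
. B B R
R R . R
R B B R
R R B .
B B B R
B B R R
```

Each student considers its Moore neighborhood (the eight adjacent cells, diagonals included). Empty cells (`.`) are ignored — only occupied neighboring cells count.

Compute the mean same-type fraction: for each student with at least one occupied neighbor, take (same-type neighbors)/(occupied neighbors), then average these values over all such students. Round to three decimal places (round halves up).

Row 1: (1,2)B 1/3 · (1,3)B 1/4 · (1,4)R 1/2
Row 2: (2,1)R 2/4 · (2,2)R 2/6 · (2,4)R 2/4
Row 3: (3,1)R 4/5 · (3,2)B 2/7 · (3,3)B 2/6 · (3,4)R 1/3
Row 4: (4,1)R 2/5 · (4,2)R 2/8 · (4,3)B 4/7
Row 5: (5,1)B 3/5 · (5,2)B 5/8 · (5,3)B 3/7 · (5,4)R 2/4
Row 6: (6,1)B 3/3 · (6,2)B 4/5 · (6,3)R 2/5 · (6,4)R 2/3
Sum over 21 students: 1/3 + 1/4 + 1/2 + 2/4 + 2/6 + 2/4 + 4/5 + 2/7 + 2/6 + 1/3 + 2/5 + 2/8 + 4/7 + 3/5 + 5/8 + 3/7 + 2/4 + 3/3 + 4/5 + 2/5 + 2/3 = 583/56; mean = 583/56 ÷ 21 = 583/1176 = 0.495748… → 0.496.

0.496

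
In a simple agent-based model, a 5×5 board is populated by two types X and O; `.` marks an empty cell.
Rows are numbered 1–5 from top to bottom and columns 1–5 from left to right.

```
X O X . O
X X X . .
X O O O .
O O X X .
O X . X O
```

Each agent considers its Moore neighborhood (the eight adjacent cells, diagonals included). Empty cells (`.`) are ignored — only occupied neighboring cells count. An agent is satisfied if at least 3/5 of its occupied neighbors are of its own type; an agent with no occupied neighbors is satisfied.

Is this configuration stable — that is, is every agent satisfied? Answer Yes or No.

Row 1: (1,1)X 2/3 ok · (1,2)O 0/5 unhappy · (1,3)X 2/3 ok · (1,5)O 0/0 ok
Row 2: (2,1)X 3/5 ok · (2,2)X 5/8 ok · (2,3)X 2/6 unhappy
Row 3: (3,1)X 2/5 unhappy · (3,2)O 3/8 unhappy · (3,3)O 3/7 unhappy · (3,4)O 1/4 unhappy
Row 4: (4,1)O 3/5 ok · (4,2)O 4/7 unhappy · (4,3)X 3/7 unhappy · (4,4)X 2/5 unhappy
Row 5: (5,1)O 2/3 ok · (5,2)X 1/4 unhappy · (5,4)X 2/3 ok · (5,5)O 0/2 unhappy
For instance (1,2) has only 0/5 same-type neighbors, below 3/5.

No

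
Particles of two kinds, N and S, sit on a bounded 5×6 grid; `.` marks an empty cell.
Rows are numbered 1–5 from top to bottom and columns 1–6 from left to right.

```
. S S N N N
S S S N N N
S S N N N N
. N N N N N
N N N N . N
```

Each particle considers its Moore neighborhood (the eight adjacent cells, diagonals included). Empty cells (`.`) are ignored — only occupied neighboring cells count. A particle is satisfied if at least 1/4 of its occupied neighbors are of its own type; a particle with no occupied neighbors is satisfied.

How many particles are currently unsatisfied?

0

(1,2)S 4/4 ✓
(1,3)S 3/5 ✓
(1,4)N 3/5 ✓
(1,5)N 5/5 ✓
(1,6)N 3/3 ✓
(2,1)S 4/4 ✓
(2,2)S 6/7 ✓
(2,3)S 4/8 ✓
(2,4)N 6/8 ✓
(2,5)N 8/8 ✓
(2,6)N 5/5 ✓
(3,1)S 3/4 ✓
(3,2)S 4/7 ✓
(3,3)N 5/8 ✓
(3,4)N 7/8 ✓
(3,5)N 8/8 ✓
(3,6)N 5/5 ✓
(4,2)N 5/7 ✓
(4,3)N 7/8 ✓
(4,4)N 7/7 ✓
(4,5)N 7/7 ✓
(4,6)N 4/4 ✓
(5,1)N 2/2 ✓
(5,2)N 4/4 ✓
(5,3)N 5/5 ✓
(5,4)N 4/4 ✓
(5,6)N 2/2 ✓
Every one meets the threshold.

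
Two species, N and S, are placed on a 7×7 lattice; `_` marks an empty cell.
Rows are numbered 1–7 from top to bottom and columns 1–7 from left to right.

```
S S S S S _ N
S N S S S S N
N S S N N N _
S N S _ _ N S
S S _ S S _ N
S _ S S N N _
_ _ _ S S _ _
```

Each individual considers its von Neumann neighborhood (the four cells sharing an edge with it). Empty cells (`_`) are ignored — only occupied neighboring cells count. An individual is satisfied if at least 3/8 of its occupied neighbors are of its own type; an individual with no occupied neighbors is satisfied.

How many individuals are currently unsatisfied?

Row 1: (1,1)S 2/2 ✓ · (1,2)S 2/3 ✓ · (1,3)S 3/3 ✓ · (1,4)S 3/3 ✓ · (1,5)S 2/2 ✓ · (1,7)N 1/1 ✓
Row 2: (2,1)S 1/3 ✗ · (2,2)N 0/4 ✗ · (2,3)S 3/4 ✓ · (2,4)S 3/4 ✓ · (2,5)S 3/4 ✓ · (2,6)S 1/3 ✗ · (2,7)N 1/2 ✓
Row 3: (3,1)N 0/3 ✗ · (3,2)S 1/4 ✗ · (3,3)S 3/4 ✓ · (3,4)N 1/3 ✗ · (3,5)N 2/3 ✓ · (3,6)N 2/3 ✓
Row 4: (4,1)S 1/3 ✗ · (4,2)N 0/4 ✗ · (4,3)S 1/2 ✓ · (4,6)N 1/2 ✓ · (4,7)S 0/2 ✗
Row 5: (5,1)S 3/3 ✓ · (5,2)S 1/2 ✓ · (5,4)S 2/2 ✓ · (5,5)S 1/2 ✓ · (5,7)N 0/1 ✗
Row 6: (6,1)S 1/1 ✓ · (6,3)S 1/1 ✓ · (6,4)S 3/4 ✓ · (6,5)N 1/4 ✗ · (6,6)N 1/1 ✓
Row 7: (7,4)S 2/2 ✓ · (7,5)S 1/2 ✓
Unsatisfied: (2,1), (2,2), (2,6), (3,1), (3,2), (3,4), (4,1), (4,2), (4,7), (5,7), (6,5) — 11 in total.

11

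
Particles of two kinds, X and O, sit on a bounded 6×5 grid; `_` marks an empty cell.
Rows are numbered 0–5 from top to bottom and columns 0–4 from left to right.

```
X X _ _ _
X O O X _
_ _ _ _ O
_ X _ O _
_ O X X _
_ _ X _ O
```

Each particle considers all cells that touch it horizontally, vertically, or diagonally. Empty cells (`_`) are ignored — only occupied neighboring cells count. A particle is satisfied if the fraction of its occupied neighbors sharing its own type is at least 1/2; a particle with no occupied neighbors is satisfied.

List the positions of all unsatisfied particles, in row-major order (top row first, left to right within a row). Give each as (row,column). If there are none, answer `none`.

(1,1), (1,2), (1,3), (3,3), (4,1), (5,4)

(0,0)X 2/3 ok
(0,1)X 2/4 ok
(1,0)X 2/3 ok
(1,1)O 1/4 unhappy
(1,2)O 1/3 unhappy
(1,3)X 0/2 unhappy
(2,4)O 1/2 ok
(3,1)X 1/2 ok
(3,3)O 1/3 unhappy
(4,1)O 0/3 unhappy
(4,2)X 3/5 ok
(4,3)X 2/4 ok
(5,2)X 2/3 ok
(5,4)O 0/1 unhappy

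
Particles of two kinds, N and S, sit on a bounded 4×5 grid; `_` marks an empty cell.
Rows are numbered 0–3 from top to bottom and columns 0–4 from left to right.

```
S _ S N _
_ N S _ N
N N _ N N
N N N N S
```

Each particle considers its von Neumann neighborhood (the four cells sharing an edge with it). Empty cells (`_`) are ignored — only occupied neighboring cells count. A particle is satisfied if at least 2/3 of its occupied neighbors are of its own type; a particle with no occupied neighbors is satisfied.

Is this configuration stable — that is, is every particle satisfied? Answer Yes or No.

No

Row 0: (0,0)S 0/0 ok · (0,2)S 1/2 unhappy · (0,3)N 0/1 unhappy
Row 1: (1,1)N 1/2 unhappy · (1,2)S 1/2 unhappy · (1,4)N 1/1 ok
Row 2: (2,0)N 2/2 ok · (2,1)N 3/3 ok · (2,3)N 2/2 ok · (2,4)N 2/3 ok
Row 3: (3,0)N 2/2 ok · (3,1)N 3/3 ok · (3,2)N 2/2 ok · (3,3)N 2/3 ok · (3,4)S 0/2 unhappy
For instance (0,2) has only 1/2 same-type neighbors, below 2/3.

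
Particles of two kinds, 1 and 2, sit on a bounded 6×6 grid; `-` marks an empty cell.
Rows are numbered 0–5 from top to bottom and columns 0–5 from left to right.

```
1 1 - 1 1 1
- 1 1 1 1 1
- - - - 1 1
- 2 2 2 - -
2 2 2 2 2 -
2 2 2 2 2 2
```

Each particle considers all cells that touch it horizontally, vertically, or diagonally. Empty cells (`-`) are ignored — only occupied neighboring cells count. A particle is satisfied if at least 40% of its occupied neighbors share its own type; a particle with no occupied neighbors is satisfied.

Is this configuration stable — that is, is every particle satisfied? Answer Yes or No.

(0,0)1 2/2 satisfied
(0,1)1 3/3 satisfied
(0,3)1 4/4 satisfied
(0,4)1 5/5 satisfied
(0,5)1 3/3 satisfied
(1,1)1 3/3 satisfied
(1,2)1 4/4 satisfied
(1,3)1 5/5 satisfied
(1,4)1 7/7 satisfied
(1,5)1 5/5 satisfied
(2,4)1 4/5 satisfied
(2,5)1 3/3 satisfied
(3,1)2 4/4 satisfied
(3,2)2 5/5 satisfied
(3,3)2 4/5 satisfied
(4,0)2 4/4 satisfied
(4,1)2 7/7 satisfied
(4,2)2 8/8 satisfied
(4,3)2 7/7 satisfied
(4,4)2 5/5 satisfied
(5,0)2 3/3 satisfied
(5,1)2 5/5 satisfied
(5,2)2 5/5 satisfied
(5,3)2 5/5 satisfied
(5,4)2 4/4 satisfied
(5,5)2 2/2 satisfied
All meet the threshold, so the configuration is stable.

Yes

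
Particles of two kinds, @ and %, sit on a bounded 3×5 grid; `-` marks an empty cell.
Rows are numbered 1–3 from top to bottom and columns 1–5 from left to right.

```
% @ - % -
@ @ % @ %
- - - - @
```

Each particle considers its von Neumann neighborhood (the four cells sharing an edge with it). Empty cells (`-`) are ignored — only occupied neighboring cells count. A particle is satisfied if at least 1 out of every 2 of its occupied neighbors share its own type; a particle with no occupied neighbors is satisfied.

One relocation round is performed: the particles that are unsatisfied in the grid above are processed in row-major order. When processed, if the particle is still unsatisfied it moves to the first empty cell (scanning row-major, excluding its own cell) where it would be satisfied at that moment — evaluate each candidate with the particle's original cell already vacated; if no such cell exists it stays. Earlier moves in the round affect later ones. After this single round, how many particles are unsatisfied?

Initially unsatisfied (in order): (1,1), (1,4), (2,3), (2,4), (2,5), (3,5).
  (1,1) → (1,3).
  (1,4): now satisfied by earlier moves; stays.
  (2,3) → (1,5).
  (2,4) → (1,1).
  (2,5): now satisfied by earlier moves; stays.
  (3,5) → (2,3).
Resulting grid:
@ @ % % %
@ @ @ - %
- - - - -
Unsatisfied now: (1,3).

1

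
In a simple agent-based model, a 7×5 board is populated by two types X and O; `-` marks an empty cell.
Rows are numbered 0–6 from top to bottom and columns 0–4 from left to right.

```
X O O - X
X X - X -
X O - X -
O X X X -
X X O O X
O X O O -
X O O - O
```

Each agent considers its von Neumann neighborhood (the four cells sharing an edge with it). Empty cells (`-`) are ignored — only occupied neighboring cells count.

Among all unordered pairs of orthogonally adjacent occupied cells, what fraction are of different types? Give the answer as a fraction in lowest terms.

18/35

Scan each occupied cell's neighbors to the right and below so each pair is counted once.
From row 0: 2 unlike of 4 pairs (running 2/4).
From row 1: 1 unlike of 4 pairs (running 3/8).
From row 2: 3 unlike of 4 pairs (running 6/12).
From row 3: 4 unlike of 7 pairs (running 10/19).
From row 4: 3 unlike of 8 pairs (running 13/27).
From row 5: 4 unlike of 6 pairs (running 17/33).
From row 6: 1 unlike of 2 pairs (running 18/35).
Total adjacent occupied pairs: 35; unlike-type pairs: 18.
18/35 is already in lowest terms.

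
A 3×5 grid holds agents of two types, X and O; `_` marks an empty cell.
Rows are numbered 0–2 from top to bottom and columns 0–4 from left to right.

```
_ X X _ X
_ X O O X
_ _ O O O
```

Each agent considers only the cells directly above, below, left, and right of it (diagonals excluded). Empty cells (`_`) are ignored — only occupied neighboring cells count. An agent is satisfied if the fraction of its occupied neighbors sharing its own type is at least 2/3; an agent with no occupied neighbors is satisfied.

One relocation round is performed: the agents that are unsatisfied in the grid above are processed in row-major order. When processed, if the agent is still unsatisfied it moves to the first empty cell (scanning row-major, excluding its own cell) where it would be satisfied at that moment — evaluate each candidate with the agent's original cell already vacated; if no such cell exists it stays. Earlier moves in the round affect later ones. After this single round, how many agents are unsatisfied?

0

Initially unsatisfied (in order): (0,2), (1,1), (1,2), (1,4), (2,4).
  (0,2) → (0,0).
  (1,1) → (1,0).
  (1,2): now satisfied by earlier moves; stays.
  (1,4) → (1,1).
  (2,4): now satisfied by earlier moves; stays.
Resulting grid:
X X _ _ X
X X O O _
_ _ O O O
All satisfied now.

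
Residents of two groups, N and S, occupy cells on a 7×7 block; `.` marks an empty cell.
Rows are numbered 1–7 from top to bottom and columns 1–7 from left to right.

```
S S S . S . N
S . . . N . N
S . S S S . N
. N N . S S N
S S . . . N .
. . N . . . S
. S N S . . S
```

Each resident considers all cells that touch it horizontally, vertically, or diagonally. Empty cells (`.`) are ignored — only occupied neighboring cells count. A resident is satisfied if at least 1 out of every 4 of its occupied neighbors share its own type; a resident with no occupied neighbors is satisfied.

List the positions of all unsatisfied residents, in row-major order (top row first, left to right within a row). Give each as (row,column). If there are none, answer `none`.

(1,5), (2,5), (4,2), (7,2), (7,4)

(1,1)S 2/2 ok
(1,2)S 3/3 ok
(1,3)S 1/1 ok
(1,5)S 0/1 unhappy
(1,7)N 1/1 ok
(2,1)S 3/3 ok
(2,5)N 0/3 unhappy
(2,7)N 2/2 ok
(3,1)S 1/2 ok
(3,3)S 1/3 ok
(3,4)S 3/5 ok
(3,5)S 3/4 ok
(3,7)N 2/3 ok
(4,2)N 1/5 unhappy
(4,3)N 1/4 ok
(4,5)S 3/4 ok
(4,6)S 2/5 ok
(4,7)N 2/3 ok
(5,1)S 1/2 ok
(5,2)S 1/4 ok
(5,6)N 1/4 ok
(6,3)N 1/4 ok
(6,7)S 1/2 ok
(7,2)S 0/2 unhappy
(7,3)N 1/3 ok
(7,4)S 0/2 unhappy
(7,7)S 1/1 ok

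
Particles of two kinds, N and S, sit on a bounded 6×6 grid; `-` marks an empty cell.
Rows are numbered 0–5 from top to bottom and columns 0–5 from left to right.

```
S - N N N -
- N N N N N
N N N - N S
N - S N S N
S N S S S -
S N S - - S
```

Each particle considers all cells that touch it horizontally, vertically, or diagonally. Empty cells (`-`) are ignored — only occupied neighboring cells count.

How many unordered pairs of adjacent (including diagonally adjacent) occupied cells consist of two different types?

25

Scan each occupied cell's neighbors to the right and below (and the two forward diagonals) so each pair is counted once.
Row 0: S(0,0)–N(1,1)≠ N(0,2)–N(0,3)= N(0,2)–N(1,2)= N(0,2)–N(1,3)= N(0,2)–N(1,1)= N(0,3)–N(0,4)= N(0,3)–N(1,3)= N(0,3)–N(1,4)= N(0,3)–N(1,2)= N(0,4)–N(1,4)= N(0,4)–N(1,5)= N(0,4)–N(1,3)=  → 1/12 unlike.
Row 1: N(1,1)–N(1,2)= N(1,1)–N(2,1)= N(1,1)–N(2,2)= N(1,1)–N(2,0)= N(1,2)–N(1,3)= N(1,2)–N(2,2)= N(1,2)–N(2,1)= N(1,3)–N(1,4)= N(1,3)–N(2,4)= N(1,3)–N(2,2)= N(1,4)–N(1,5)= N(1,4)–N(2,4)= N(1,4)–S(2,5)≠ N(1,5)–S(2,5)≠ N(1,5)–N(2,4)=  → 2/15 unlike.
Row 2: N(2,0)–N(2,1)= N(2,0)–N(3,0)= N(2,1)–N(2,2)= N(2,1)–S(3,2)≠ N(2,1)–N(3,0)= N(2,2)–S(3,2)≠ N(2,2)–N(3,3)= N(2,4)–S(2,5)≠ N(2,4)–S(3,4)≠ N(2,4)–N(3,5)= N(2,4)–N(3,3)= S(2,5)–N(3,5)≠ S(2,5)–S(3,4)=  → 5/13 unlike.
Row 3: N(3,0)–S(4,0)≠ N(3,0)–N(4,1)= S(3,2)–N(3,3)≠ S(3,2)–S(4,2)= S(3,2)–S(4,3)= S(3,2)–N(4,1)≠ N(3,3)–S(3,4)≠ N(3,3)–S(4,3)≠ N(3,3)–S(4,4)≠ N(3,3)–S(4,2)≠ S(3,4)–N(3,5)≠ S(3,4)–S(4,4)= S(3,4)–S(4,3)= N(3,5)–S(4,4)≠  → 9/14 unlike.
Row 4: S(4,0)–N(4,1)≠ S(4,0)–S(5,0)= S(4,0)–N(5,1)≠ N(4,1)–S(4,2)≠ N(4,1)–N(5,1)= N(4,1)–S(5,2)≠ N(4,1)–S(5,0)≠ S(4,2)–S(4,3)= S(4,2)–S(5,2)= S(4,2)–N(5,1)≠ S(4,3)–S(4,4)= S(4,3)–S(5,2)= S(4,4)–S(5,5)=  → 6/13 unlike.
Row 5: S(5,0)–N(5,1)≠ N(5,1)–S(5,2)≠  → 2/2 unlike.
Total adjacent occupied pairs: 69; unlike-type pairs: 25.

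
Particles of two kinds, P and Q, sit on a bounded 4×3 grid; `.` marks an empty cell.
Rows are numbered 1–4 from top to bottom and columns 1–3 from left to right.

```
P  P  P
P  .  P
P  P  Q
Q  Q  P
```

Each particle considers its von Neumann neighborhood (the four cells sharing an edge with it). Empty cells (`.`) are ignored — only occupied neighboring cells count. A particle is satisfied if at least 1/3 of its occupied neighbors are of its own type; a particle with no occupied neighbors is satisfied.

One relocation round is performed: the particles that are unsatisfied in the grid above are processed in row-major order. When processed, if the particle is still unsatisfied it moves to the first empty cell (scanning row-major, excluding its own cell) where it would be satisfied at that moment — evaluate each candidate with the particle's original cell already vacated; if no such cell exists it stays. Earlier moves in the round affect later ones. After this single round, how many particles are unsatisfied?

1

Initially unsatisfied (in order): (3,3), (4,3).
  (3,3): no empty cell satisfies it; stays.
  (4,3) → (2,2).
Resulting grid:
P P P
P P P
P P Q
Q Q .
Unsatisfied now: (3,3).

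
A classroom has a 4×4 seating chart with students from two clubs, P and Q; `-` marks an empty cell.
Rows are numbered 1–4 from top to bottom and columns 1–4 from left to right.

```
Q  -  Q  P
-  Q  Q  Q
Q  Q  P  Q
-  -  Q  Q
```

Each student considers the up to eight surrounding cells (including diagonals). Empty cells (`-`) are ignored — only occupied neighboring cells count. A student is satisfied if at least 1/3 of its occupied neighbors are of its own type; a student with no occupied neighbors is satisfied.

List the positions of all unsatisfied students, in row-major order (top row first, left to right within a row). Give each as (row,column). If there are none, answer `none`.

(1,4), (3,3)

Row 1: (1,1)Q 1/1 ✓ · (1,3)Q 3/4 ✓ · (1,4)P 0/3 ✗
Row 2: (2,2)Q 5/6 ✓ · (2,3)Q 5/7 ✓ · (2,4)Q 3/5 ✓
Row 3: (3,1)Q 2/2 ✓ · (3,2)Q 4/5 ✓ · (3,3)P 0/7 ✗ · (3,4)Q 4/5 ✓
Row 4: (4,3)Q 3/4 ✓ · (4,4)Q 2/3 ✓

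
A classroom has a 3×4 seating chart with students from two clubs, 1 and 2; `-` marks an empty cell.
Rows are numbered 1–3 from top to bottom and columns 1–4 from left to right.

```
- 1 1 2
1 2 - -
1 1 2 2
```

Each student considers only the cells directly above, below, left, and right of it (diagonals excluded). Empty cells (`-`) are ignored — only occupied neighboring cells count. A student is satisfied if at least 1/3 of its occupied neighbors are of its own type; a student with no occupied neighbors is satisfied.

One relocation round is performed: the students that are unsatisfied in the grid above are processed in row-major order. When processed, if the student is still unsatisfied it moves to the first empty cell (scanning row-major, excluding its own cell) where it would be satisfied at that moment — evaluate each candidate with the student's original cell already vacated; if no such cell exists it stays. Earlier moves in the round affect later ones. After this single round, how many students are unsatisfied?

Initially unsatisfied (in order): (1,4), (2,2).
  (1,4) → (2,3).
  (2,2) → (2,4).
Resulting grid:
- 1 1 -
1 - 2 2
1 1 2 2
All satisfied now.

0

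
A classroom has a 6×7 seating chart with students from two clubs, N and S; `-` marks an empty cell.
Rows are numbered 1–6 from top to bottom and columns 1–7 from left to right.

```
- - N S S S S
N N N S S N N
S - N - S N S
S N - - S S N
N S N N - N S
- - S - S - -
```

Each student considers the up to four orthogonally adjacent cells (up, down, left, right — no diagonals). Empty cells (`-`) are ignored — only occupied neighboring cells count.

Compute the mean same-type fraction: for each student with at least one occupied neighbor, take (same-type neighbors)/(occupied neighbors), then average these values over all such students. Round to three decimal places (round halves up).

0.454

Row 1: (1,3)N 1/2 · (1,4)S 2/3 · (1,5)S 3/3 · (1,6)S 2/3 · (1,7)S 1/2
Row 2: (2,1)N 1/2 · (2,2)N 2/2 · (2,3)N 3/4 · (2,4)S 2/3 · (2,5)S 3/4 · (2,6)N 2/4 · (2,7)N 1/3
Row 3: (3,1)S 1/2 · (3,3)N 1/1 · (3,5)S 2/3 · (3,6)N 1/4 · (3,7)S 0/3
Row 4: (4,1)S 1/3 · (4,2)N 0/2 · (4,5)S 2/2 · (4,6)S 1/4 · (4,7)N 0/3
Row 5: (5,1)N 0/2 · (5,2)S 0/3 · (5,3)N 1/3 · (5,4)N 1/1 · (5,6)N 0/2 · (5,7)S 0/2
Row 6: (6,3)S 0/1 · (6,5)S — no occupied neighbors
Sum over 29 students: 1/2 + 2/3 + 3/3 + 2/3 + 1/2 + 1/2 + 2/2 + 3/4 + 2/3 + 3/4 + 2/4 + 1/3 + 1/2 + 1/1 + 2/3 + 1/4 + 0/3 + 1/3 + 0/2 + 2/2 + 1/4 + 0/3 + 0/2 + 0/3 + 1/3 + 1/1 + 0/2 + 0/2 + 0/1 = 79/6; mean = 79/6 ÷ 29 = 79/174 = 0.454022… → 0.454.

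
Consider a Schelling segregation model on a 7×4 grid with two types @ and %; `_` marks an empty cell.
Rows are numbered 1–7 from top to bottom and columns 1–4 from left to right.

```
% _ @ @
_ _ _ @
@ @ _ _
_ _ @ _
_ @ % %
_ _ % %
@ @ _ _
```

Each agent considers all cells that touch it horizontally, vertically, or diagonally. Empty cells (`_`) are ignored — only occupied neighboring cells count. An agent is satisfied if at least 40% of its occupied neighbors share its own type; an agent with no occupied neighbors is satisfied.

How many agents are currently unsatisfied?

Row 1: (1,1)% 0/0 satisfied · (1,3)@ 2/2 satisfied · (1,4)@ 2/2 satisfied
Row 2: (2,4)@ 2/2 satisfied
Row 3: (3,1)@ 1/1 satisfied · (3,2)@ 2/2 satisfied
Row 4: (4,3)@ 2/4 satisfied
Row 5: (5,2)@ 1/3 not · (5,3)% 3/5 satisfied · (5,4)% 3/4 satisfied
Row 6: (6,3)% 3/5 satisfied · (6,4)% 3/3 satisfied
Row 7: (7,1)@ 1/1 satisfied · (7,2)@ 1/2 satisfied
Unsatisfied: (5,2) — 1 in total.

1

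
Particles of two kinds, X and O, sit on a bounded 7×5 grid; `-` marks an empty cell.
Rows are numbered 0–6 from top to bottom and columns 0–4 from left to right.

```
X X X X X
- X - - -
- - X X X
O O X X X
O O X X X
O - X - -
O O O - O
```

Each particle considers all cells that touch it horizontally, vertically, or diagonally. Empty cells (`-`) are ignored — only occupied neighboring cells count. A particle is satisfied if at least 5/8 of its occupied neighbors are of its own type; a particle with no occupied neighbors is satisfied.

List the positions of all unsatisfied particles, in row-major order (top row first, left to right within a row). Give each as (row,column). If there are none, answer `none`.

(0,0)X 2/2 ok
(0,1)X 3/3 ok
(0,2)X 3/3 ok
(0,3)X 2/2 ok
(0,4)X 1/1 ok
(1,1)X 4/4 ok
(2,2)X 4/5 ok
(2,3)X 5/5 ok
(2,4)X 3/3 ok
(3,0)O 3/3 ok
(3,1)O 3/6 unhappy
(3,2)X 5/7 ok
(3,3)X 8/8 ok
(3,4)X 5/5 ok
(4,0)O 4/4 ok
(4,1)O 4/7 unhappy
(4,2)X 4/6 ok
(4,3)X 6/6 ok
(4,4)X 3/3 ok
(5,0)O 4/4 ok
(5,2)X 2/5 unhappy
(6,0)O 2/2 ok
(6,1)O 3/4 ok
(6,2)O 1/2 unhappy
(6,4)O 0/0 ok

(3,1), (4,1), (5,2), (6,2)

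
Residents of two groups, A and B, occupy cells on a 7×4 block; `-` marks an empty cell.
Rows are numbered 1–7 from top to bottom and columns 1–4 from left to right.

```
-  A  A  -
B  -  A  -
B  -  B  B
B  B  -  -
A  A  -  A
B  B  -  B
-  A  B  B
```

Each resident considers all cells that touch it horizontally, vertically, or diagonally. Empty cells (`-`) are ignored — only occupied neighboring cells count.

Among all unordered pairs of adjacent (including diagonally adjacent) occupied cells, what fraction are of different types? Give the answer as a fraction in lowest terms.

1/2

Scan each occupied cell's neighbors to the right and below (and the two forward diagonals) so each pair is counted once.
From row 1: 1 unlike of 4 pairs (running 1/4).
From row 2: 2 unlike of 3 pairs (running 3/7).
From row 3: 0 unlike of 4 pairs (running 3/11).
From row 4: 4 unlike of 5 pairs (running 7/16).
From row 5: 5 unlike of 6 pairs (running 12/22).
From row 6: 2 unlike of 6 pairs (running 14/28).
From row 7: 1 unlike of 2 pairs (running 15/30).
Total adjacent occupied pairs: 30; unlike-type pairs: 15.
15/30 reduces to 1/2.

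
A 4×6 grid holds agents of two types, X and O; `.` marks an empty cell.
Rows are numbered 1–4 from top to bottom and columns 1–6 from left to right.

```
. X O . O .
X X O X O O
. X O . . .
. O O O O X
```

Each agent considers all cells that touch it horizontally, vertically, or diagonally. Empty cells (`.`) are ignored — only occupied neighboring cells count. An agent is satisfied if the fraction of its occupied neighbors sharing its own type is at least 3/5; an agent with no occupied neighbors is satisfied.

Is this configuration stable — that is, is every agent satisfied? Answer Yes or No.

(1,2)X 2/4 not
(1,3)O 1/4 not
(1,5)O 2/3 satisfied
(2,1)X 3/3 satisfied
(2,2)X 3/6 not
(2,3)O 2/6 not
(2,4)X 0/5 not
(2,5)O 2/3 satisfied
(2,6)O 2/2 satisfied
(3,2)X 2/6 not
(3,3)O 4/7 not
(4,2)O 2/3 satisfied
(4,3)O 3/4 satisfied
(4,4)O 3/3 satisfied
(4,5)O 1/2 not
(4,6)X 0/1 not
For instance (1,2) has only 2/4 same-type neighbors, below 3/5.

No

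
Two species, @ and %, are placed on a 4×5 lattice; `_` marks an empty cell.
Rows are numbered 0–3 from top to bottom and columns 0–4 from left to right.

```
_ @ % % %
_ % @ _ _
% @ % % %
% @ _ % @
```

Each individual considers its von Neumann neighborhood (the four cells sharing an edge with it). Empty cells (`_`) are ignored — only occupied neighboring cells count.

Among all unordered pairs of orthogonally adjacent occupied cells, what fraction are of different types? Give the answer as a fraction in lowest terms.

Scan each occupied cell's neighbors to the right and below so each pair is counted once.
From row 0: 3 unlike of 5 pairs (running 3/5).
From row 1: 3 unlike of 3 pairs (running 6/8).
From row 2: 3 unlike of 8 pairs (running 9/16).
From row 3: 2 unlike of 2 pairs (running 11/18).
Total adjacent occupied pairs: 18; unlike-type pairs: 11.
11/18 is already in lowest terms.

11/18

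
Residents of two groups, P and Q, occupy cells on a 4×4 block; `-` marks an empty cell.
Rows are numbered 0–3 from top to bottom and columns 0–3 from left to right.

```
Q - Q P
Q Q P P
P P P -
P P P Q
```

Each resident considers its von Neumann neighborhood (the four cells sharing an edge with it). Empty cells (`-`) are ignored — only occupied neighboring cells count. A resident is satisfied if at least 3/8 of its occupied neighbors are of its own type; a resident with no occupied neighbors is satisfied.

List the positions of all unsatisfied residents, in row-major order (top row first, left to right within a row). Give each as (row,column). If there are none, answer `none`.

(0,2), (1,1), (3,3)

Row 0: (0,0)Q 1/1 ok · (0,2)Q 0/2 unhappy · (0,3)P 1/2 ok
Row 1: (1,0)Q 2/3 ok · (1,1)Q 1/3 unhappy · (1,2)P 2/4 ok · (1,3)P 2/2 ok
Row 2: (2,0)P 2/3 ok · (2,1)P 3/4 ok · (2,2)P 3/3 ok
Row 3: (3,0)P 2/2 ok · (3,1)P 3/3 ok · (3,2)P 2/3 ok · (3,3)Q 0/1 unhappy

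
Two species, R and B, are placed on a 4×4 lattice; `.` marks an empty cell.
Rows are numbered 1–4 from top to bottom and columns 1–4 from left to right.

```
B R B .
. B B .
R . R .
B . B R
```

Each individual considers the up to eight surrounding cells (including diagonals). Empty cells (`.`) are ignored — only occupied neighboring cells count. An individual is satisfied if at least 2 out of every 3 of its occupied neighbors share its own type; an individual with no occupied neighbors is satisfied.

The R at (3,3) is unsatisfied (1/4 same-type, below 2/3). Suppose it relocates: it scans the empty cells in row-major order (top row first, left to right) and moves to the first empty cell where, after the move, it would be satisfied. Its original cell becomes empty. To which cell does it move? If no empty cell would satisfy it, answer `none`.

none

Vacating (3,3). Empty cells in order:
  (1,4): 0/2 same-type → still unsatisfied.
  (2,1): 2/4 same-type → still unsatisfied.
  (2,4): 0/2 same-type → still unsatisfied.
  (3,2): 1/5 same-type → still unsatisfied.
  (3,4): 1/3 same-type → still unsatisfied.
  (4,2): 1/3 same-type → still unsatisfied.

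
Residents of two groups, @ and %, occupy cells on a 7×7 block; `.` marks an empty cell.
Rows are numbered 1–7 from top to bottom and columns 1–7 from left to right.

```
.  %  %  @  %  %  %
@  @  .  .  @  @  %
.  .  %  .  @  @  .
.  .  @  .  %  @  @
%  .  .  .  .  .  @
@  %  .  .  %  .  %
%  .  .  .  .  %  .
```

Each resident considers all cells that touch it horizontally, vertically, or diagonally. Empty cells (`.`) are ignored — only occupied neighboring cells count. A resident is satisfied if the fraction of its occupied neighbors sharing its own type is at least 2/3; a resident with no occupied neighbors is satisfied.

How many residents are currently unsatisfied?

Row 1: (1,2)% 1/3 unhappy · (1,3)% 1/3 unhappy · (1,4)@ 1/3 unhappy · (1,5)% 1/4 unhappy · (1,6)% 3/5 unhappy · (1,7)% 2/3 ok
Row 2: (2,1)@ 1/2 unhappy · (2,2)@ 1/4 unhappy · (2,5)@ 4/6 ok · (2,6)@ 3/7 unhappy · (2,7)% 2/4 unhappy
Row 3: (3,3)% 0/2 unhappy · (3,5)@ 4/5 ok · (3,6)@ 5/7 ok
Row 4: (4,3)@ 0/1 unhappy · (4,5)% 0/3 unhappy · (4,6)@ 4/5 ok · (4,7)@ 3/3 ok
Row 5: (5,1)% 1/2 unhappy · (5,7)@ 2/3 ok
Row 6: (6,1)@ 0/3 unhappy · (6,2)% 2/3 ok · (6,5)% 1/1 ok · (6,7)% 1/2 unhappy
Row 7: (7,1)% 1/2 unhappy · (7,6)% 2/2 ok
Unsatisfied: (1,2), (1,3), (1,4), (1,5), (1,6), (2,1), (2,2), (2,6), (2,7), (3,3), (4,3), (4,5), (5,1), (6,1), (6,7), (7,1) — 16 in total.

16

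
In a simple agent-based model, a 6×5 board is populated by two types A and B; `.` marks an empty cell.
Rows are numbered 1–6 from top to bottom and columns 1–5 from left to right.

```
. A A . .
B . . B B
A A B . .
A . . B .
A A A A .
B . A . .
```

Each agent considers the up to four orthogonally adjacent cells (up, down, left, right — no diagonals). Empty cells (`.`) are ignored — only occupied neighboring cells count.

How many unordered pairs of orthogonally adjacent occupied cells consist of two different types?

4

Scan each occupied cell's neighbors to the right and below so each pair is counted once.
Row 1: A(1,2)–A(1,3)=  → 0/1 unlike.
Row 2: B(2,1)–A(3,1)≠ B(2,4)–B(2,5)=  → 1/2 unlike.
Row 3: A(3,1)–A(3,2)= A(3,1)–A(4,1)= A(3,2)–B(3,3)≠  → 1/3 unlike.
Row 4: A(4,1)–A(5,1)= B(4,4)–A(5,4)≠  → 1/2 unlike.
Row 5: A(5,1)–A(5,2)= A(5,1)–B(6,1)≠ A(5,2)–A(5,3)= A(5,3)–A(5,4)= A(5,3)–A(6,3)=  → 1/5 unlike.
Total adjacent occupied pairs: 13; unlike-type pairs: 4.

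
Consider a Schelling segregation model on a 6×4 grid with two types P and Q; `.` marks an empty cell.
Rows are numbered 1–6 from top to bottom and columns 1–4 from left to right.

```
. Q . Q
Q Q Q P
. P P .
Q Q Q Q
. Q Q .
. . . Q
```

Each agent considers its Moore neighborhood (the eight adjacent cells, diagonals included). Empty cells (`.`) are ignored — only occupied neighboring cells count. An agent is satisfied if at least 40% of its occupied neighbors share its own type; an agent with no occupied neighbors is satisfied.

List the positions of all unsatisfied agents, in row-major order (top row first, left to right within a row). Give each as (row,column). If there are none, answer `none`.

(2,4), (3,2), (3,3)

Row 1: (1,2)Q 3/3 ✓ · (1,4)Q 1/2 ✓
Row 2: (2,1)Q 2/3 ✓ · (2,2)Q 3/5 ✓ · (2,3)Q 3/6 ✓ · (2,4)P 1/3 ✗
Row 3: (3,2)P 1/7 ✗ · (3,3)P 2/7 ✗
Row 4: (4,1)Q 2/3 ✓ · (4,2)Q 4/6 ✓ · (4,3)Q 4/6 ✓ · (4,4)Q 2/3 ✓
Row 5: (5,2)Q 4/4 ✓ · (5,3)Q 5/5 ✓
Row 6: (6,4)Q 1/1 ✓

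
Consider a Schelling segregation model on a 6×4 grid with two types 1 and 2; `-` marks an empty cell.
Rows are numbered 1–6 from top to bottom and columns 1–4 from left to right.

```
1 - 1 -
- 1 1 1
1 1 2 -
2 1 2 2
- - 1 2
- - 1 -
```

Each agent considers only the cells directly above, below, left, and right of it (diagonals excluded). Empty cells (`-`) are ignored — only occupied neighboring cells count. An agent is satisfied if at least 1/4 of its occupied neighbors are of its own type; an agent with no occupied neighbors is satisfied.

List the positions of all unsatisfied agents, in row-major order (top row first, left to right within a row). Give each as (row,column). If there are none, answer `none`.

(1,1)1 0/0 ok
(1,3)1 1/1 ok
(2,2)1 2/2 ok
(2,3)1 3/4 ok
(2,4)1 1/1 ok
(3,1)1 1/2 ok
(3,2)1 3/4 ok
(3,3)2 1/3 ok
(4,1)2 0/2 unhappy
(4,2)1 1/3 ok
(4,3)2 2/4 ok
(4,4)2 2/2 ok
(5,3)1 1/3 ok
(5,4)2 1/2 ok
(6,3)1 1/1 ok

(4,1)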